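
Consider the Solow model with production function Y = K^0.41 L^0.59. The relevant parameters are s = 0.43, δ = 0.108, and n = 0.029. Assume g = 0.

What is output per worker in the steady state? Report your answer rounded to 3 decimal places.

Steady state requires s·f(k) = (n + δ)·k, i.e. s·k^α = (n + δ)·k.
Dividing both sides by k: k^(1−α) = s / (n + δ).
k^0.59 = 0.43 / (0.029 + 0.108) = 0.43 / 0.137 = 3.1387
k* = 3.1387^(1/0.59) ≈ 6.9494
y* = (k*)^α = 6.9494^0.41 ≈ 2.2141

y* = 2.214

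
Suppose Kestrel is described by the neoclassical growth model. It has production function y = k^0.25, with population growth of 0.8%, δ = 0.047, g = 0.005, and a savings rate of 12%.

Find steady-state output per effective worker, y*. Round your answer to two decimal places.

Steady state requires s·f(k) = (n + g + δ)·k, i.e. s·k^α = (n + g + δ)·k.
Dividing both sides by k: k^(1−α) = s / (n + g + δ).
k^0.75 = 0.12 / (0.008 + 0.005 + 0.047) = 0.12 / 0.060 = 2.0000
k* = 2.0000^(1/0.75) ≈ 2.5198
y* = (k*)^α = 2.5198^0.25 ≈ 1.2599

y* = 1.26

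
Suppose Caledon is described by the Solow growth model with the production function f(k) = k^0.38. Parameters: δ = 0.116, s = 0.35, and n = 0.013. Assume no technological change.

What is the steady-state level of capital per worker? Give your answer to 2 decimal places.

k* ≈ 5.00

Steady state requires s·f(k) = (n + δ)·k, i.e. s·k^α = (n + δ)·k.
Rearranging, k^(1−α) = s / (n + δ).
k^0.62 = 0.35 / (0.013 + 0.116) = 0.35 / 0.129 = 2.7132
k* = 2.7132^(1/0.62) ≈ 5.0022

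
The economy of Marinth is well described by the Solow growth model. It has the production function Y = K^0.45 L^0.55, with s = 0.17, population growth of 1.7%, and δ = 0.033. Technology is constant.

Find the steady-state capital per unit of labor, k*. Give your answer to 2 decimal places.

k* ≈ 9.25

In steady state, investment equals break-even investment: s·k^α = (n + δ)·k.
Rearranging, k^(1−α) = s / (n + δ).
k^0.55 = 0.17 / (0.017 + 0.033) = 0.17 / 0.050 = 3.4000
k* = 3.4000^(1/0.55) ≈ 9.2539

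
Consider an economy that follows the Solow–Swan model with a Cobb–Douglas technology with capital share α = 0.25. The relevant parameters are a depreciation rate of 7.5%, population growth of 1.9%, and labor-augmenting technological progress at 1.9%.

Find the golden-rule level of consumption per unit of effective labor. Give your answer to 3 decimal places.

At the golden rule, f'(k) = n + g + δ, so α·k^(α−1) = n + g + δ and k_gold = (α/(n + g + δ))^(1/(1−α)).
k_gold = (0.25/0.113)^(1/0.75) = 2.2124^1.3333 ≈ 2.8827
c_gold = f(k_gold) − (n + g + δ)·k_gold = 1.3030 − 0.113×2.8827 ≈ 0.9773

c_gold ≈ 0.977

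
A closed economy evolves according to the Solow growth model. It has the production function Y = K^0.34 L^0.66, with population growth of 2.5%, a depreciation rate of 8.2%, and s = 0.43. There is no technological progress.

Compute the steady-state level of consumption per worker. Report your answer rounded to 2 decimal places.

In steady state, investment equals break-even investment: s·k^α = (n + δ)·k.
Dividing both sides by k: k^(1−α) = s / (n + δ).
k^0.66 = 0.43 / (0.025 + 0.082) = 0.43 / 0.107 = 4.0187
k* = 4.0187^(1/0.66) ≈ 8.2278
y* = (k*)^α = 8.2278^0.34 ≈ 2.0474
c* = (1 − s)·y* = (1 − 0.43) × 2.0474 ≈ 1.1670

c* ≈ 1.17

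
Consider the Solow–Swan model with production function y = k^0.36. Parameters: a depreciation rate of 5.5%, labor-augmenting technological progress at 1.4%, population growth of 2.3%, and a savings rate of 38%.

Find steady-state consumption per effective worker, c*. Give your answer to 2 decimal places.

c* ≈ 1.38

In steady state, investment equals break-even investment: s·k^α = (n + g + δ)·k.
Rearranging, k^(1−α) = s / (n + g + δ).
k^0.64 = 0.38 / (0.023 + 0.014 + 0.055) = 0.38 / 0.092 = 4.1304
k* = 4.1304^(1/0.64) ≈ 9.1725
y* = (k*)^α = 9.1725^0.36 ≈ 2.2207
c* = (1 − s)·y* = (1 − 0.38) × 2.2207 ≈ 1.3768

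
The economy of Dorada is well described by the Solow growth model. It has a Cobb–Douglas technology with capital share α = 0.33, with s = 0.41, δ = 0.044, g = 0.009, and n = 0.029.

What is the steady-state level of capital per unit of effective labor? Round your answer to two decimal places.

In steady state, investment equals break-even investment: s·k^α = (n + g + δ)·k.
Dividing both sides by k: k^(1−α) = s / (n + g + δ).
k^0.67 = 0.41 / (0.029 + 0.009 + 0.044) = 0.41 / 0.082 = 5.0000
k* = 5.0000^(1/0.67) ≈ 11.0469

k* = 11.05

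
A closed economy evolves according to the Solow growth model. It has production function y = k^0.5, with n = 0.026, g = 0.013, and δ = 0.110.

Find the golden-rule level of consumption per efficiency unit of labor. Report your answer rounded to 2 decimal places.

At the golden rule, f'(k) = n + g + δ, so α·k^(α−1) = n + g + δ and k_gold = (α/(n + g + δ))^(1/(1−α)).
k_gold = (0.5/0.149)^(1/0.5) = 3.3557^2 ≈ 11.2607
c_gold = f(k_gold) − (n + g + δ)·k_gold = 3.3557 − 0.149×11.2607 ≈ 1.6779

c_gold ≈ 1.68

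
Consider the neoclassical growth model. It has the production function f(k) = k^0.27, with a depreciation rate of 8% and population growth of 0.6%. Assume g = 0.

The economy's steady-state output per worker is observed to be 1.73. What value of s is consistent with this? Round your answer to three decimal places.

s ≈ 0.379

Steady state requires s·f(k) = (n + δ)·k, i.e. s·k^α = (n + δ)·k.
Since y* = [s/(n + δ)]^(α/(1−α)), we have s/(n + δ) = (y*)^((1−α)/α) = 1.73^2.7037 = 4.4015.
Therefore s = 4.4015 × (n + δ) = 4.4015 × 0.086 = 0.3785.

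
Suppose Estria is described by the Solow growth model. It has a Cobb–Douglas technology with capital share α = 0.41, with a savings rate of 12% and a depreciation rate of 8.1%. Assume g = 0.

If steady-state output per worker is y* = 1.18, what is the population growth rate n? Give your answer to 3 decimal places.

In steady state, investment equals break-even investment: s·k^α = (n + δ)·k.
Since y* = [s/(n + δ)]^(α/(1−α)), we have s/(n + δ) = (y*)^((1−α)/α) = 1.18^1.439 = 1.2689.
Therefore n + δ = s / 1.2689 = 0.12 / 1.2689 = 0.0946, so n = 0.0946 − 0.081 = 0.0136.

n ≈ 0.014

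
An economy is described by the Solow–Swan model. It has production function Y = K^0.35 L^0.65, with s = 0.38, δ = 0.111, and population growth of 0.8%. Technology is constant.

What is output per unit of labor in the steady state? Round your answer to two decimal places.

Steady state requires s·f(k) = (n + δ)·k, i.e. s·k^α = (n + δ)·k.
Dividing both sides by k: k^(1−α) = s / (n + δ).
k^0.65 = 0.38 / (0.008 + 0.111) = 0.38 / 0.119 = 3.1933
k* = 3.1933^(1/0.65) ≈ 5.9670
y* = (k*)^α = 5.9670^0.35 ≈ 1.8686

y* ≈ 1.87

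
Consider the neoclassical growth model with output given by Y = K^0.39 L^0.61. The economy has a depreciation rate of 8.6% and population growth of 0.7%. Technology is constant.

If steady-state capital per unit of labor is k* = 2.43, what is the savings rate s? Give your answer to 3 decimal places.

In steady state, investment equals break-even investment: s·k^α = (n + δ)·k.
So s / (n + δ) = (k*)^(1−α) = 2.43^0.61 = 1.7188.
Therefore s = 1.7188 × (n + δ) = 1.7188 × 0.093 = 0.1598.

s ≈ 0.160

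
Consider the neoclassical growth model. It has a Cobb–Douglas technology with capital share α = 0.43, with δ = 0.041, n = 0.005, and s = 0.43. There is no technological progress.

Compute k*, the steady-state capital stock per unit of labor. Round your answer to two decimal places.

k* ≈ 50.47

Steady state requires s·f(k) = (n + δ)·k, i.e. s·k^α = (n + δ)·k.
Rearranging, k^(1−α) = s / (n + δ).
k^0.57 = 0.43 / (0.005 + 0.041) = 0.43 / 0.046 = 9.3478
k* = 9.3478^(1/0.57) ≈ 50.4660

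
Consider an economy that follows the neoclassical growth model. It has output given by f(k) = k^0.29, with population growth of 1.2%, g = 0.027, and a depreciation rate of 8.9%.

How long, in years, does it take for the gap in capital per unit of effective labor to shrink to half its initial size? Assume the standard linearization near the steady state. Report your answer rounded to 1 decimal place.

Near the steady state the convergence rate is λ = (1 − α)(n + g + δ).
λ = (1 − 0.29) × 0.128 = 0.71 × 0.128 = 0.09088
Half-life = ln 2 / λ = 0.6931 / 0.09088 ≈ 7.63 years

about 7.6 years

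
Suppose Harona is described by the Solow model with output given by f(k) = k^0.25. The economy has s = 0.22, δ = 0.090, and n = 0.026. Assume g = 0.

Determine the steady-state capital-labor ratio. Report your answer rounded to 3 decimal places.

In steady state, investment equals break-even investment: s·k^α = (n + δ)·k.
Rearranging, k^(1−α) = s / (n + δ).
k^0.75 = 0.22 / (0.026 + 0.090) = 0.22 / 0.116 = 1.8966
k* = 1.8966^(1/0.75) ≈ 2.3477

k* = 2.348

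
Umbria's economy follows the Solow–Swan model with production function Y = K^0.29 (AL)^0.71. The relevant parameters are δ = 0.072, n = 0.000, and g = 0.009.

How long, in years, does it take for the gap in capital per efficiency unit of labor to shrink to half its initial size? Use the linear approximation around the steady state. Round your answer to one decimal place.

Near the steady state the convergence rate is λ = (1 − α)(n + g + δ).
λ = (1 − 0.29) × 0.081 = 0.71 × 0.081 = 0.05751
Half-life = ln 2 / λ = 0.6931 / 0.05751 ≈ 12.05 years

half-life ≈ 12.1 years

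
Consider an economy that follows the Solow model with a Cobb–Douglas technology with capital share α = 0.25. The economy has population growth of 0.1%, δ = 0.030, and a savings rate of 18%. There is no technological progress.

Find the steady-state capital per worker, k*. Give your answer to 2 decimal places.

k* ≈ 10.44

At the steady state, Δk = 0, so s·k^α = (n + δ)·k.
Dividing both sides by k: k^(1−α) = s / (n + δ).
k^0.75 = 0.18 / (0.001 + 0.030) = 0.18 / 0.031 = 5.8065
k* = 5.8065^(1/0.75) ≈ 10.4364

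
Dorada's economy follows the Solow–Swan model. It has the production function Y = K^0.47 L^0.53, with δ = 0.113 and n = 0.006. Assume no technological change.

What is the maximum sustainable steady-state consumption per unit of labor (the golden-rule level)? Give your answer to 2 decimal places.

At the golden rule, f'(k) = n + δ, so α·k^(α−1) = n + δ and k_gold = (α/(n + δ))^(1/(1−α)).
k_gold = (0.47/0.119)^(1/0.53) = 3.9496^1.8868 ≈ 13.3529
c_gold = f(k_gold) − (n + δ)·k_gold = 3.3808 − 0.119×13.3529 ≈ 1.7918

c_gold ≈ 1.79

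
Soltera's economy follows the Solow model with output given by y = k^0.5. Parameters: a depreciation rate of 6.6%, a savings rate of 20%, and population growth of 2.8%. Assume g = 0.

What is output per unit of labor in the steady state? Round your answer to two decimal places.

Steady state requires s·f(k) = (n + δ)·k, i.e. s·k^α = (n + δ)·k.
Rearranging, k^(1−α) = s / (n + δ).
k^0.5 = 0.20 / (0.028 + 0.066) = 0.20 / 0.094 = 2.1277
k* = 2.1277^(1/0.5) ≈ 4.5271
y* = (k*)^α = 4.5271^0.5 ≈ 2.1277

y* ≈ 2.13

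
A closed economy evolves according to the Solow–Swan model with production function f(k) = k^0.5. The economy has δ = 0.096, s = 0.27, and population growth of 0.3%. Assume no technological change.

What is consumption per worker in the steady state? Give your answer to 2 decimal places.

c* ≈ 1.99

At the steady state, Δk = 0, so s·k^α = (n + δ)·k.
Rearranging, k^(1−α) = s / (n + δ).
k^0.5 = 0.27 / (0.003 + 0.096) = 0.27 / 0.099 = 2.7273
k* = 2.7273^(1/0.5) ≈ 7.4382
y* = (k*)^α = 7.4382^0.5 ≈ 2.7273
c* = (1 − s)·y* = (1 − 0.27) × 2.7273 ≈ 1.9909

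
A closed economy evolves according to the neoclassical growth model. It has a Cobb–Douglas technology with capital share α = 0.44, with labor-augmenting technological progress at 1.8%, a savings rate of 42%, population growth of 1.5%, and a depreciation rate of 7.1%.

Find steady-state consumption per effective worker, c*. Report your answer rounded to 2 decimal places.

c* ≈ 1.74

In steady state, investment equals break-even investment: s·k^α = (n + g + δ)·k.
Dividing both sides by k: k^(1−α) = s / (n + g + δ).
k^0.56 = 0.42 / (0.015 + 0.018 + 0.071) = 0.42 / 0.104 = 4.0385
k* = 4.0385^(1/0.56) ≈ 12.0931
y* = (k*)^α = 12.0931^0.44 ≈ 2.9944
c* = (1 − s)·y* = (1 − 0.42) × 2.9944 ≈ 1.7368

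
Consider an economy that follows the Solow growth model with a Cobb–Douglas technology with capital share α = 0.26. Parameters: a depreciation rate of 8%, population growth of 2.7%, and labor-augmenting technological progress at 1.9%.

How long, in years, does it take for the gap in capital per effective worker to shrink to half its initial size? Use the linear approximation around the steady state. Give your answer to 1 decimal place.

half-life ≈ 7.4 years

Near the steady state the convergence rate is λ = (1 − α)(n + g + δ).
λ = (1 − 0.26) × 0.126 = 0.74 × 0.126 = 0.09324
Half-life = ln 2 / λ = 0.6931 / 0.09324 ≈ 7.43 years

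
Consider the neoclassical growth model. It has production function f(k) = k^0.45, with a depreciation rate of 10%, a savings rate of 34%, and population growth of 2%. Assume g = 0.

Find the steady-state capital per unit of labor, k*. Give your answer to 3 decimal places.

Steady state requires s·f(k) = (n + δ)·k, i.e. s·k^α = (n + δ)·k.
Rearranging, k^(1−α) = s / (n + δ).
k^0.55 = 0.34 / (0.020 + 0.100) = 0.34 / 0.120 = 2.8333
k* = 2.8333^(1/0.55) ≈ 6.6428

k* = 6.643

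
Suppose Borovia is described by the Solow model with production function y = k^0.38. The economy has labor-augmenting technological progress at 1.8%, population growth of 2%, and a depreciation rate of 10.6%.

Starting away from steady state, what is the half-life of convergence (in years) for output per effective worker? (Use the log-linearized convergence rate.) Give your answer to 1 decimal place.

Near the steady state the convergence rate is λ = (1 − α)(n + g + δ).
λ = (1 − 0.38) × 0.144 = 0.62 × 0.144 = 0.08928
Half-life = ln 2 / λ = 0.6931 / 0.08928 ≈ 7.76 years

half-life ≈ 7.8 years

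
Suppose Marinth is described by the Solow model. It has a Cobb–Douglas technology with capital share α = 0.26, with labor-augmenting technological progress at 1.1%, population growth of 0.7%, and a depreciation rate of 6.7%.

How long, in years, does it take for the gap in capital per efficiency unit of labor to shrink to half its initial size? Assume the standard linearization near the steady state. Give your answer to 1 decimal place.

about 11.0 years

Near the steady state the convergence rate is λ = (1 − α)(n + g + δ).
λ = (1 − 0.26) × 0.085 = 0.74 × 0.085 = 0.0629
Half-life = ln 2 / λ = 0.6931 / 0.0629 ≈ 11.02 years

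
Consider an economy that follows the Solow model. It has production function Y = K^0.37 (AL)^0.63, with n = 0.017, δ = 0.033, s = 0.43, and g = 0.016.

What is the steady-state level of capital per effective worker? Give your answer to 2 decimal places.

Steady state requires s·f(k) = (n + g + δ)·k, i.e. s·k^α = (n + g + δ)·k.
Dividing both sides by k: k^(1−α) = s / (n + g + δ).
k^0.63 = 0.43 / (0.017 + 0.016 + 0.033) = 0.43 / 0.066 = 6.5152
k* = 6.5152^(1/0.63) ≈ 19.5861

k* = 19.59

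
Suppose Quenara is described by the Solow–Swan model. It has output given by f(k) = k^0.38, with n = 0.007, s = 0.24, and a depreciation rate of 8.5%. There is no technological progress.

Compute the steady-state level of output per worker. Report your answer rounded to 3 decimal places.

At the steady state, Δk = 0, so s·k^α = (n + δ)·k.
Rearranging, k^(1−α) = s / (n + δ).
k^0.62 = 0.24 / (0.007 + 0.085) = 0.24 / 0.092 = 2.6087
k* = 2.6087^(1/0.62) ≈ 4.6952
y* = (k*)^α = 4.6952^0.38 ≈ 1.7998

y* ≈ 1.800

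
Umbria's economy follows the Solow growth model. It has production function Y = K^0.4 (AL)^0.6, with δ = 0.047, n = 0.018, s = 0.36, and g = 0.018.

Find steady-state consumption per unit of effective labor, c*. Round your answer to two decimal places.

c* = 1.70

In steady state, investment equals break-even investment: s·k^α = (n + g + δ)·k.
Dividing both sides by k: k^(1−α) = s / (n + g + δ).
k^0.6 = 0.36 / (0.018 + 0.018 + 0.047) = 0.36 / 0.083 = 4.3373
k* = 4.3373^(1/0.6) ≈ 11.5354
y* = (k*)^α = 11.5354^0.4 ≈ 2.6596
c* = (1 − s)·y* = (1 − 0.36) × 2.6596 ≈ 1.7021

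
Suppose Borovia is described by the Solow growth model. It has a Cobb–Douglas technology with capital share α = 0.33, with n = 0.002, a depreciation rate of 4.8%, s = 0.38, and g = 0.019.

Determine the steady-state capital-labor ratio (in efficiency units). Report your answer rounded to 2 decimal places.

k* ≈ 12.76

In steady state, investment equals break-even investment: s·k^α = (n + g + δ)·k.
Rearranging, k^(1−α) = s / (n + g + δ).
k^0.67 = 0.38 / (0.002 + 0.019 + 0.048) = 0.38 / 0.069 = 5.5072
k* = 5.5072^(1/0.67) ≈ 12.7605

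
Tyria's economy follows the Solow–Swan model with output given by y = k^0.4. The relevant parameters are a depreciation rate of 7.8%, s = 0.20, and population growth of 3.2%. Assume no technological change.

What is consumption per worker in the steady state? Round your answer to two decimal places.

c* ≈ 1.19

In steady state, investment equals break-even investment: s·k^α = (n + δ)·k.
Rearranging, k^(1−α) = s / (n + δ).
k^0.6 = 0.20 / (0.032 + 0.078) = 0.20 / 0.110 = 1.8182
k* = 1.8182^(1/0.6) ≈ 2.7085
y* = (k*)^α = 2.7085^0.4 ≈ 1.4897
c* = (1 − s)·y* = (1 − 0.20) × 1.4897 ≈ 1.1918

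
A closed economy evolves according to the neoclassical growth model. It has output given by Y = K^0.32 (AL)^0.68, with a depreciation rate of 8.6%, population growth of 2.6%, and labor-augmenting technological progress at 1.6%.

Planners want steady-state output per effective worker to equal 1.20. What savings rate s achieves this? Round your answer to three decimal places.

s ≈ 0.189

At the steady state, Δk = 0, so s·k^α = (n + g + δ)·k.
Since y* = [s/(n + g + δ)]^(α/(1−α)), we have s/(n + g + δ) = (y*)^((1−α)/α) = 1.20^2.125 = 1.4732.
Therefore s = 1.4732 × (n + g + δ) = 1.4732 × 0.128 = 0.1886.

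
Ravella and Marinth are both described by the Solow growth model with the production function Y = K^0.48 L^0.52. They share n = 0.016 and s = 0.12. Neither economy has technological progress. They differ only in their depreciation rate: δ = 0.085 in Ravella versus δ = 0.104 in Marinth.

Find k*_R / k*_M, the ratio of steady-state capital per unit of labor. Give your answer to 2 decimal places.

ratio ≈ 1.39

Steady-state k* = [s/(n + δ)]^(1/(1−α)), so the ratio is [ (s_R/(n + δ)_R) / (s_M/(n + δ)_M) ]^1.9231.
s_R/(n + δ)_R = 0.12/0.101 = 1.1881; s_M/(n + δ)_M = 0.12/0.120 = 1.0000.
Ratio = (1.1881/1.0000)^1.9231 = 1.1881^1.9231 ≈ 1.3930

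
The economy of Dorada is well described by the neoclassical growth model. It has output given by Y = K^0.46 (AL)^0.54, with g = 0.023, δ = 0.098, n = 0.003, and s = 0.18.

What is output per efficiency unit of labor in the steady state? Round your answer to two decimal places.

Steady state requires s·f(k) = (n + g + δ)·k, i.e. s·k^α = (n + g + δ)·k.
Dividing both sides by k: k^(1−α) = s / (n + g + δ).
k^0.54 = 0.18 / (0.003 + 0.023 + 0.098) = 0.18 / 0.124 = 1.4516
k* = 1.4516^(1/0.54) ≈ 1.9940
y* = (k*)^α = 1.9940^0.46 ≈ 1.3736

y* ≈ 1.37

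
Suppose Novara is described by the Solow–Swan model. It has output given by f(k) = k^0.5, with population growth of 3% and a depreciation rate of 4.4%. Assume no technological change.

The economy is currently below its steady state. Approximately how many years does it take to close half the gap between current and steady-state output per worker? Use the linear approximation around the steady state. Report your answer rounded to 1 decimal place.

Near the steady state the convergence rate is λ = (1 − α)(n + δ).
λ = (1 − 0.5) × 0.074 = 0.5 × 0.074 = 0.0370
Half-life = ln 2 / λ = 0.6931 / 0.0370 ≈ 18.73 years

about 18.7 years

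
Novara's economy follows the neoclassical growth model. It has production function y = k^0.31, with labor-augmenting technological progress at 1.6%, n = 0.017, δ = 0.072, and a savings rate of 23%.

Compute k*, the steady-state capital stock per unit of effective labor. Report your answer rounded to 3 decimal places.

In steady state, investment equals break-even investment: s·k^α = (n + g + δ)·k.
Rearranging, k^(1−α) = s / (n + g + δ).
k^0.69 = 0.23 / (0.017 + 0.016 + 0.072) = 0.23 / 0.105 = 2.1905
k* = 2.1905^(1/0.69) ≈ 3.1156

k* = 3.116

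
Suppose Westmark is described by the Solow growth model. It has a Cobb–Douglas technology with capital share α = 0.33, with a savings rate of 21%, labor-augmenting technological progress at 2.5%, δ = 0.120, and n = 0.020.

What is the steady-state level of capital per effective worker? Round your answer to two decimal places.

Steady state requires s·f(k) = (n + g + δ)·k, i.e. s·k^α = (n + g + δ)·k.
Dividing both sides by k: k^(1−α) = s / (n + g + δ).
k^0.67 = 0.21 / (0.020 + 0.025 + 0.120) = 0.21 / 0.165 = 1.2727
k* = 1.2727^(1/0.67) ≈ 1.4332

k* ≈ 1.43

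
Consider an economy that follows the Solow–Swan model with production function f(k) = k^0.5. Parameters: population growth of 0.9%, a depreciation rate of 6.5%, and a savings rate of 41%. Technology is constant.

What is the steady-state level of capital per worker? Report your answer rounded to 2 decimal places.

In steady state, investment equals break-even investment: s·k^α = (n + δ)·k.
Rearranging, k^(1−α) = s / (n + δ).
k^0.5 = 0.41 / (0.009 + 0.065) = 0.41 / 0.074 = 5.5405
k* = 5.5405^(1/0.5) ≈ 30.6971

k* ≈ 30.70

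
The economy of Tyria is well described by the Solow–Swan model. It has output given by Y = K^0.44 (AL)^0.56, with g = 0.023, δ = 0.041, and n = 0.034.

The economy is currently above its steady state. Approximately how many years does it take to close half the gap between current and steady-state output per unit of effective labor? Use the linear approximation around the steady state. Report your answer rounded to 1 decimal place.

t_½ ≈ 12.6 years

Near the steady state the convergence rate is λ = (1 − α)(n + g + δ).
λ = (1 − 0.44) × 0.098 = 0.56 × 0.098 = 0.05488
Half-life = ln 2 / λ = 0.6931 / 0.05488 ≈ 12.63 years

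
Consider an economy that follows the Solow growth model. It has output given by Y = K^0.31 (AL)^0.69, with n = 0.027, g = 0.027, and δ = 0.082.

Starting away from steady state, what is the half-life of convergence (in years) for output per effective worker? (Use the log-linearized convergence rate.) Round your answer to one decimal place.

Near the steady state the convergence rate is λ = (1 − α)(n + g + δ).
λ = (1 − 0.31) × 0.136 = 0.69 × 0.136 = 0.09384
Half-life = ln 2 / λ = 0.6931 / 0.09384 ≈ 7.39 years

half-life ≈ 7.4 years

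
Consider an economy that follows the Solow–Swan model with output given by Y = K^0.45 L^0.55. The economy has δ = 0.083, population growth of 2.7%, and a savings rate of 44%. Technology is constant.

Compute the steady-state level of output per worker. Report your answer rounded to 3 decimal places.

Steady state requires s·f(k) = (n + δ)·k, i.e. s·k^α = (n + δ)·k.
Rearranging, k^(1−α) = s / (n + δ).
k^0.55 = 0.44 / (0.027 + 0.083) = 0.44 / 0.110 = 4.0000
k* = 4.0000^(1/0.55) ≈ 12.4353
y* = (k*)^α = 12.4353^0.45 ≈ 3.1088

y* ≈ 3.109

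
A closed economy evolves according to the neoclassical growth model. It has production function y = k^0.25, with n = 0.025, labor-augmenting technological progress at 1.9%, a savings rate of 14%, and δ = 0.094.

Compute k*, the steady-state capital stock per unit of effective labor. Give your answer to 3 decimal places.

k* ≈ 1.019

In steady state, investment equals break-even investment: s·k^α = (n + g + δ)·k.
Dividing both sides by k: k^(1−α) = s / (n + g + δ).
k^0.75 = 0.14 / (0.025 + 0.019 + 0.094) = 0.14 / 0.138 = 1.0145
k* = 1.0145^(1/0.75) ≈ 1.0194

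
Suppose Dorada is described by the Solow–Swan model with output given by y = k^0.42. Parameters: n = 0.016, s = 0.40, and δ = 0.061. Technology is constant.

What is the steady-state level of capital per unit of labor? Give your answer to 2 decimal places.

Steady state requires s·f(k) = (n + δ)·k, i.e. s·k^α = (n + δ)·k.
Rearranging, k^(1−α) = s / (n + δ).
k^0.58 = 0.40 / (0.016 + 0.061) = 0.40 / 0.077 = 5.1948
k* = 5.1948^(1/0.58) ≈ 17.1293

k* ≈ 17.13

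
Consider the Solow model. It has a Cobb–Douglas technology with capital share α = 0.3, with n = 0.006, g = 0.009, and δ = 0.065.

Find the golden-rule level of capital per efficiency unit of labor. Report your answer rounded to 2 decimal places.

The golden rule sets f'(k) = n + g + δ, i.e. α·k^(α−1) = n + g + δ.
So k^(1−α) = α / (n + g + δ) = 0.3 / 0.080 = 3.7500.
k_gold = 3.7500^(1/0.7) ≈ 6.6076

k_gold ≈ 6.61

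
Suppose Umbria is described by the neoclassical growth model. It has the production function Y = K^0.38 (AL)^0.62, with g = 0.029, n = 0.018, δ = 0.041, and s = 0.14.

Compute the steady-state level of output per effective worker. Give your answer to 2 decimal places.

At the steady state, Δk = 0, so s·k^α = (n + g + δ)·k.
Dividing both sides by k: k^(1−α) = s / (n + g + δ).
k^0.62 = 0.14 / (0.018 + 0.029 + 0.041) = 0.14 / 0.088 = 1.5909
k* = 1.5909^(1/0.62) ≈ 2.1146
y* = (k*)^α = 2.1146^0.38 ≈ 1.3292

y* ≈ 1.33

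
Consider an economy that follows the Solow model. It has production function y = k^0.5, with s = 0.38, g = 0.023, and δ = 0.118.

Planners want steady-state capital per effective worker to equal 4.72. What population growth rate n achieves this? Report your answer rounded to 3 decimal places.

At the steady state, Δk = 0, so s·k^α = (n + g + δ)·k.
So s / (n + g + δ) = (k*)^(1−α) = 4.72^0.5 = 2.1726.
Therefore n + g + δ = s / 2.1726 = 0.38 / 2.1726 = 0.1749, so n = 0.1749 − 0.141 = 0.0339.

n ≈ 0.034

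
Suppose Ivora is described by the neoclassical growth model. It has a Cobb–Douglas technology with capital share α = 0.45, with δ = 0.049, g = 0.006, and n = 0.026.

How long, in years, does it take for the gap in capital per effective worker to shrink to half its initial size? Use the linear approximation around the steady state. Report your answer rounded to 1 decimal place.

t_½ ≈ 15.6 years

Near the steady state the convergence rate is λ = (1 − α)(n + g + δ).
λ = (1 − 0.45) × 0.081 = 0.55 × 0.081 = 0.04455
Half-life = ln 2 / λ = 0.6931 / 0.04455 ≈ 15.56 years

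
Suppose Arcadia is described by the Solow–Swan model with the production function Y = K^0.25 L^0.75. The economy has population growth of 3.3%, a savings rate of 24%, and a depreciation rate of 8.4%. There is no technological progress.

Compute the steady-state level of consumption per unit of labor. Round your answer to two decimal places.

In steady state, investment equals break-even investment: s·k^α = (n + δ)·k.
Dividing both sides by k: k^(1−α) = s / (n + δ).
k^0.75 = 0.24 / (0.033 + 0.084) = 0.24 / 0.117 = 2.0513
k* = 2.0513^(1/0.75) ≈ 2.6064
y* = (k*)^α = 2.6064^0.25 ≈ 1.2706
c* = (1 − s)·y* = (1 − 0.24) × 1.2706 ≈ 0.9657

c* ≈ 0.97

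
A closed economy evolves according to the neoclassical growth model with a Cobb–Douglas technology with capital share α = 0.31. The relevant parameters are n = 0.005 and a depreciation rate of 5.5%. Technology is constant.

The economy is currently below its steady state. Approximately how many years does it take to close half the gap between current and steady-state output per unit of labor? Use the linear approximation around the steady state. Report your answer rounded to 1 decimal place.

half-life ≈ 16.7 years

Near the steady state the convergence rate is λ = (1 − α)(n + δ).
λ = (1 − 0.31) × 0.060 = 0.69 × 0.060 = 0.0414
Half-life = ln 2 / λ = 0.6931 / 0.0414 ≈ 16.74 years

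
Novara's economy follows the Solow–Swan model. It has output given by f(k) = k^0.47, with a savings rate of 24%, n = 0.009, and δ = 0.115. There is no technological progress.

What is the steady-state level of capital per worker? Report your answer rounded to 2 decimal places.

k* = 3.48

Steady state requires s·f(k) = (n + δ)·k, i.e. s·k^α = (n + δ)·k.
Rearranging, k^(1−α) = s / (n + δ).
k^0.53 = 0.24 / (0.009 + 0.115) = 0.24 / 0.124 = 1.9355
k* = 1.9355^(1/0.53) ≈ 3.4763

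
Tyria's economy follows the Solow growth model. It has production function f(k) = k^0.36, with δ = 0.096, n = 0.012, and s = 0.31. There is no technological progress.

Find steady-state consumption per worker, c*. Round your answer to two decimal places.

Steady state requires s·f(k) = (n + δ)·k, i.e. s·k^α = (n + δ)·k.
Dividing both sides by k: k^(1−α) = s / (n + δ).
k^0.64 = 0.31 / (0.012 + 0.096) = 0.31 / 0.108 = 2.8704
k* = 2.8704^(1/0.64) ≈ 5.1944
y* = (k*)^α = 5.1944^0.36 ≈ 1.8096
c* = (1 − s)·y* = (1 − 0.31) × 1.8096 ≈ 1.2486

c* ≈ 1.25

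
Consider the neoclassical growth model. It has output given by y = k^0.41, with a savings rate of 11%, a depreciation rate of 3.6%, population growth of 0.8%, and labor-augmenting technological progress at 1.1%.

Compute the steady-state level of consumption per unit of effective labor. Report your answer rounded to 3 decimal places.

c* ≈ 1.441

At the steady state, Δk = 0, so s·k^α = (n + g + δ)·k.
Rearranging, k^(1−α) = s / (n + g + δ).
k^0.59 = 0.11 / (0.008 + 0.011 + 0.036) = 0.11 / 0.055 = 2.0000
k* = 2.0000^(1/0.59) ≈ 3.2376
y* = (k*)^α = 3.2376^0.41 ≈ 1.6188
c* = (1 − s)·y* = (1 − 0.11) × 1.6188 ≈ 1.4407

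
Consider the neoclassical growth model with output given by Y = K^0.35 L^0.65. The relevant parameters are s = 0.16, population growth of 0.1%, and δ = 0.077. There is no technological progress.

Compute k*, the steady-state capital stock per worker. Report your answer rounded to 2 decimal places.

k* = 3.02

Steady state requires s·f(k) = (n + δ)·k, i.e. s·k^α = (n + δ)·k.
Rearranging, k^(1−α) = s / (n + δ).
k^0.65 = 0.16 / (0.001 + 0.077) = 0.16 / 0.078 = 2.0513
k* = 2.0513^(1/0.65) ≈ 3.0203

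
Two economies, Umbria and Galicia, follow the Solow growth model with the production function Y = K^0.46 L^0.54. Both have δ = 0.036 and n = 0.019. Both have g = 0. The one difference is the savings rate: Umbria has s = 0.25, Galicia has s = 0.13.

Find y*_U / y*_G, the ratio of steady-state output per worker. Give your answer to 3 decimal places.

Steady-state y* = [s/(n + δ)]^(α/(1−α)), so the ratio is [ (s_U/(n + δ)_U) / (s_G/(n + δ)_G) ]^0.8519.
s_U/(n + δ)_U = 0.25/0.055 = 4.5455; s_G/(n + δ)_G = 0.13/0.055 = 2.3636.
Ratio = (4.5455/2.3636)^0.8519 = 1.9231^0.8519 ≈ 1.7456

y*_U / y*_G ≈ 1.746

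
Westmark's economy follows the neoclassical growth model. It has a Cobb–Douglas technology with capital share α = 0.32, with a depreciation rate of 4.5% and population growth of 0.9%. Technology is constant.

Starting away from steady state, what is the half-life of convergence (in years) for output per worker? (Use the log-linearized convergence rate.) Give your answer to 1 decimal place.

t_½ ≈ 18.9 years

Near the steady state the convergence rate is λ = (1 − α)(n + δ).
λ = (1 − 0.32) × 0.054 = 0.68 × 0.054 = 0.03672
Half-life = ln 2 / λ = 0.6931 / 0.03672 ≈ 18.88 years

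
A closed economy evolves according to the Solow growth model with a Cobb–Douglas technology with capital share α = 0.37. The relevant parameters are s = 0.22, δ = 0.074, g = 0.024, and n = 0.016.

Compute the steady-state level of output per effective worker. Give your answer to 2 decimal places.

y* ≈ 1.47

In steady state, investment equals break-even investment: s·k^α = (n + g + δ)·k.
Rearranging, k^(1−α) = s / (n + g + δ).
k^0.63 = 0.22 / (0.016 + 0.024 + 0.074) = 0.22 / 0.114 = 1.9298
k* = 1.9298^(1/0.63) ≈ 2.8392
y* = (k*)^α = 2.8392^0.37 ≈ 1.4712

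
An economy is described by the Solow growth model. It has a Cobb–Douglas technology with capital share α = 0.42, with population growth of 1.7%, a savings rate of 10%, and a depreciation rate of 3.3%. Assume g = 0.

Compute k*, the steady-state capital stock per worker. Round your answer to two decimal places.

k* ≈ 3.30

Steady state requires s·f(k) = (n + δ)·k, i.e. s·k^α = (n + δ)·k.
Dividing both sides by k: k^(1−α) = s / (n + δ).
k^0.58 = 0.10 / (0.017 + 0.033) = 0.10 / 0.050 = 2.0000
k* = 2.0000^(1/0.58) ≈ 3.3038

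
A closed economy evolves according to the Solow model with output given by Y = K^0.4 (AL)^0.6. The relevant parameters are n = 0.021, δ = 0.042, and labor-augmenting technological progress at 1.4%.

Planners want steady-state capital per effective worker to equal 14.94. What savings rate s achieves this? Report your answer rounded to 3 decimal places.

s ≈ 0.390

In steady state, investment equals break-even investment: s·k^α = (n + g + δ)·k.
So s / (n + g + δ) = (k*)^(1−α) = 14.94^0.6 = 5.0654.
Therefore s = 5.0654 × (n + g + δ) = 5.0654 × 0.077 = 0.3900.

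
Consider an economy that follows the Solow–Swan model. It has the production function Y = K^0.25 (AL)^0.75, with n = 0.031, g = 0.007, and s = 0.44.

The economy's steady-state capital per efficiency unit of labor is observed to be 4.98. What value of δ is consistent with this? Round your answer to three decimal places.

In steady state, investment equals break-even investment: s·k^α = (n + g + δ)·k.
So s / (n + g + δ) = (k*)^(1−α) = 4.98^0.75 = 3.3337.
Therefore n + g + δ = s / 3.3337 = 0.44 / 3.3337 = 0.1320, so δ = 0.1320 − 0.038 = 0.0940.

δ ≈ 0.094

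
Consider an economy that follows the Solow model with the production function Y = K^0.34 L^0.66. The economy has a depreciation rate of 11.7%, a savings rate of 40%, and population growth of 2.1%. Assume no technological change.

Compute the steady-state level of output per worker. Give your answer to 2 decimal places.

In steady state, investment equals break-even investment: s·k^α = (n + δ)·k.
Rearranging, k^(1−α) = s / (n + δ).
k^0.66 = 0.40 / (0.021 + 0.117) = 0.40 / 0.138 = 2.8986
k* = 2.8986^(1/0.66) ≈ 5.0152
y* = (k*)^α = 5.0152^0.34 ≈ 1.7302

y* = 1.73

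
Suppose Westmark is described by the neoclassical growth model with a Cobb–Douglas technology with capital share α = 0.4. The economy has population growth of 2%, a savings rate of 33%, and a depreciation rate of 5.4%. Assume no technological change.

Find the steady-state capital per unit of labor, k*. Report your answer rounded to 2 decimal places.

k* ≈ 12.08

In steady state, investment equals break-even investment: s·k^α = (n + δ)·k.
Rearranging, k^(1−α) = s / (n + δ).
k^0.6 = 0.33 / (0.020 + 0.054) = 0.33 / 0.074 = 4.4595
k* = 4.4595^(1/0.6) ≈ 12.0821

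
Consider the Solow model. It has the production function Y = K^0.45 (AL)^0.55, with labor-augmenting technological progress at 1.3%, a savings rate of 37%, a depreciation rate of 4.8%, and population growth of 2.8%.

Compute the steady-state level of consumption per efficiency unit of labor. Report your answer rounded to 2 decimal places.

In steady state, investment equals break-even investment: s·k^α = (n + g + δ)·k.
Rearranging, k^(1−α) = s / (n + g + δ).
k^0.55 = 0.37 / (0.028 + 0.013 + 0.048) = 0.37 / 0.089 = 4.1573
k* = 4.1573^(1/0.55) ≈ 13.3386
y* = (k*)^α = 13.3386^0.45 ≈ 3.2085
c* = (1 − s)·y* = (1 − 0.37) × 3.2085 ≈ 2.0214

c* ≈ 2.02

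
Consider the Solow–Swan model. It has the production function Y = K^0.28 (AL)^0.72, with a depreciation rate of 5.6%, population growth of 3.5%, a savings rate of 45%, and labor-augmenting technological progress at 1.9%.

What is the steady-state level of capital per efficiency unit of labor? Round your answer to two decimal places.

k* ≈ 7.08

At the steady state, Δk = 0, so s·k^α = (n + g + δ)·k.
Rearranging, k^(1−α) = s / (n + g + δ).
k^0.72 = 0.45 / (0.035 + 0.019 + 0.056) = 0.45 / 0.110 = 4.0909
k* = 4.0909^(1/0.72) ≈ 7.0754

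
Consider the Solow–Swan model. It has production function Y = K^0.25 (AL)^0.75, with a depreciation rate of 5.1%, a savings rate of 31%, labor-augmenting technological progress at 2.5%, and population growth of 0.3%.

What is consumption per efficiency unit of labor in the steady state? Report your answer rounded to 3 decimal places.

At the steady state, Δk = 0, so s·k^α = (n + g + δ)·k.
Dividing both sides by k: k^(1−α) = s / (n + g + δ).
k^0.75 = 0.31 / (0.003 + 0.025 + 0.051) = 0.31 / 0.079 = 3.9241
k* = 3.9241^(1/0.75) ≈ 6.1895
y* = (k*)^α = 6.1895^0.25 ≈ 1.5773
c* = (1 − s)·y* = (1 − 0.31) × 1.5773 ≈ 1.0883

c* ≈ 1.088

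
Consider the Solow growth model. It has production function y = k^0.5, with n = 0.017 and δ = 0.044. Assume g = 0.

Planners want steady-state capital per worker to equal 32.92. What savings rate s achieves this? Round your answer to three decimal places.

In steady state, investment equals break-even investment: s·k^α = (n + δ)·k.
So s / (n + δ) = (k*)^(1−α) = 32.92^0.5 = 5.7376.
Therefore s = 5.7376 × (n + δ) = 5.7376 × 0.061 = 0.3500.

s ≈ 0.350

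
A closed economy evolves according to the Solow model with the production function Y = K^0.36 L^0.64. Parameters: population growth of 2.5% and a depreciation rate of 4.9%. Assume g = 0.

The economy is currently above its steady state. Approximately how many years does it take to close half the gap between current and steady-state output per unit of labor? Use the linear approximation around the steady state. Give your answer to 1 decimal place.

Near the steady state the convergence rate is λ = (1 − α)(n + δ).
λ = (1 − 0.36) × 0.074 = 0.64 × 0.074 = 0.04736
Half-life = ln 2 / λ = 0.6931 / 0.04736 ≈ 14.63 years

half-life ≈ 14.6 years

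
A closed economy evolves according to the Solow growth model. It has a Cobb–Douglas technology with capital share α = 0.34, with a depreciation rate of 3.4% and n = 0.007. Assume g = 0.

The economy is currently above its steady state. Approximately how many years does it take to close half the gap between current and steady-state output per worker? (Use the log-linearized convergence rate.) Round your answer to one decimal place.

Near the steady state the convergence rate is λ = (1 − α)(n + δ).
λ = (1 − 0.34) × 0.041 = 0.66 × 0.041 = 0.02706
Half-life = ln 2 / λ = 0.6931 / 0.02706 ≈ 25.61 years

about 25.6 years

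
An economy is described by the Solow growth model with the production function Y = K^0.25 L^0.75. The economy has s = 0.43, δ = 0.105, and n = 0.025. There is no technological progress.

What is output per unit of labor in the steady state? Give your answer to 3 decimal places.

Steady state requires s·f(k) = (n + δ)·k, i.e. s·k^α = (n + δ)·k.
Rearranging, k^(1−α) = s / (n + δ).
k^0.75 = 0.43 / (0.025 + 0.105) = 0.43 / 0.130 = 3.3077
k* = 3.3077^(1/0.75) ≈ 4.9283
y* = (k*)^α = 4.9283^0.25 ≈ 1.4900

y* ≈ 1.490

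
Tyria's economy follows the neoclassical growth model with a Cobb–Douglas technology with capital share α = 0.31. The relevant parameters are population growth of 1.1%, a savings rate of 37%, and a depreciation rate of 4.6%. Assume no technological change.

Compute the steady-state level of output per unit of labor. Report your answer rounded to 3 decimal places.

At the steady state, Δk = 0, so s·k^α = (n + δ)·k.
Rearranging, k^(1−α) = s / (n + δ).
k^0.69 = 0.37 / (0.011 + 0.046) = 0.37 / 0.057 = 6.4912
k* = 6.4912^(1/0.69) ≈ 15.0412
y* = (k*)^α = 15.0412^0.31 ≈ 2.3172

y* ≈ 2.317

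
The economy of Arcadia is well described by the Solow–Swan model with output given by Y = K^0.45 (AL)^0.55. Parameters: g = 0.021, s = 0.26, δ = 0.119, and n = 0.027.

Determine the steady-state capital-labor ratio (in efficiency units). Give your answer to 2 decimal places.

k* ≈ 2.24

Steady state requires s·f(k) = (n + g + δ)·k, i.e. s·k^α = (n + g + δ)·k.
Dividing both sides by k: k^(1−α) = s / (n + g + δ).
k^0.55 = 0.26 / (0.027 + 0.021 + 0.119) = 0.26 / 0.167 = 1.5569
k* = 1.5569^(1/0.55) ≈ 2.2365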